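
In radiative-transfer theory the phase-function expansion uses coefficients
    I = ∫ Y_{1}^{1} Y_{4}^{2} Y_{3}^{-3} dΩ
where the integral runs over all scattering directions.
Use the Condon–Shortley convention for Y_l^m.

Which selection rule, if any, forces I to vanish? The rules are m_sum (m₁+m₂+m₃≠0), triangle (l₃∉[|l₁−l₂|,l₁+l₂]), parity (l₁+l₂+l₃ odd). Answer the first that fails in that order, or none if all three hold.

azimuthal sum: 1 + 2 − 3 = 0  ✓
3 ≤ 3 ≤ 5 (triangle on l)  ✓
L = 1 + 4 + 3 = 8 (even)  ✓

none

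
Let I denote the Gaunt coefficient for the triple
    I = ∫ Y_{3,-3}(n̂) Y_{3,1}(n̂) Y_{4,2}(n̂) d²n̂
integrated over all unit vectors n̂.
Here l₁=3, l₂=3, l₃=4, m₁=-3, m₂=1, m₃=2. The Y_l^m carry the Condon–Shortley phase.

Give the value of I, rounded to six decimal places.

-0.188451

Rules hold: Σm=0, L=10 even, 0≤4≤6.
N = 7·7·9 = 441
Δ = 2!·4!·4!/11! = 1/34650
Racah Σ t=0..2: t=0:+1/72 t=1:−1/16 t=2:+1/72 = -5/144
⇒ 3j(3 3 4; 0 0 0)² = 2/77, sgn -1
Racah Σ t=2..2: t=2:+1/192 = 1/192
⇒ 3j(3 3 4; -3 1 2)² = 3/77, sgn +1
4πI² = N·(3j₀)²·(3jₘ)² = 54/121
I = -1·√(0.446281/4π) = -0.18845135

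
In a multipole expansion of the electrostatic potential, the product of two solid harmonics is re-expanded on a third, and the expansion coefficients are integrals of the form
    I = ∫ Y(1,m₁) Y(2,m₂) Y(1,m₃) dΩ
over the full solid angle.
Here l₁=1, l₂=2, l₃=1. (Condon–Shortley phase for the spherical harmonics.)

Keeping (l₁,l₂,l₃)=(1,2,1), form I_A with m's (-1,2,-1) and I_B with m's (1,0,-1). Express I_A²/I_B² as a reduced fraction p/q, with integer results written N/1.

Same 1,2,1: normalisation and zero-m 3j drop out of the ratio.
A: Δ: 2! 0! 2! / 5! → 1/30; sum: t=2:+1/4 = 1/4; 3j²(1 2 1; -1 2 -1) = Δ·Π!·Σ² = 1/5  (sign +1)
B: Δ: 2! 0! 2! / 5! → 1/30; sum: t=0:+1/4 = 1/4; 3j²(1 2 1; 1 0 -1) = Δ·Π!·Σ² = 1/30  (sign +1)
I_A²/I_B² = (1/5)/(1/30) = 6/1

6/1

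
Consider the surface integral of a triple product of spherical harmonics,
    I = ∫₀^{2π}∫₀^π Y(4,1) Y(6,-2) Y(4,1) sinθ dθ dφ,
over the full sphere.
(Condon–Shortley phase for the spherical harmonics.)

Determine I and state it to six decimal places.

Checks pass: Σm=0; 14 even; l₃=4∈[2,10].
(2·4+1)(2·6+1)(2·4+1) = 1053
Δ: 6! 2! 6! / 15! → 1/1261260
sum: t=2:+1/4608 t=3:−1/1296 t=4:+1/4608 = -7/20736
3j²(4 6 4; 0 0 0) = Δ·Π!·Σ² = 20/1287  (sign -1)
sum: t=1:−1/8640 t=2:+1/2304 t=3:−1/8640 = 7/34560
3j²(4 6 4; 1 -2 1) = Δ·Π!·Σ² = 7/429  (sign -1)
combine: 4πI² = 1053·20/1287·7/429 = 420/1573
take √, sign +1: I = 0.14576570

0.145766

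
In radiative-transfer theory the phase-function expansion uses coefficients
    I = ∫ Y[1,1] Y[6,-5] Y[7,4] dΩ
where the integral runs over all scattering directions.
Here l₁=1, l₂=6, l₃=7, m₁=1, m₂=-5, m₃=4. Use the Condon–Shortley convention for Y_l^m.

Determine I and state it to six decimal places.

Checks pass: Σm=0; 14 even; l₃=7∈[5,7].
(2·1+1)(2·6+1)(2·7+1) = 585
Δ: 0! 2! 12! / 15! → 1/1365
sum: t=0:+1/518400 = 1/518400
3j²(1 6 7; 0 0 0) = Δ·Π!·Σ² = 7/195  (sign -1)
sum: t=0:+1/79833600 = 1/79833600
3j²(1 6 7; 1 -5 4) = Δ·Π!·Σ² = 1/455  (sign -1)
combine: 4πI² = 585·7/195·1/455 = 3/65
take √, sign +1: I = 0.06060368

0.060604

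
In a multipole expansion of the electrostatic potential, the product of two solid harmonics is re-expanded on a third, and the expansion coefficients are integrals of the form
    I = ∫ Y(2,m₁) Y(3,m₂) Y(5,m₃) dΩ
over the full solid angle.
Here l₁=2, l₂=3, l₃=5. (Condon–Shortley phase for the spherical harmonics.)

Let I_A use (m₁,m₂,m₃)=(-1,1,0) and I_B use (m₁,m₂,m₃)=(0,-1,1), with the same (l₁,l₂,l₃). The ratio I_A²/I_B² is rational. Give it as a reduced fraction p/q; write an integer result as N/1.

5/9

l's match ⇒ only the (l;m) 3-j factors differ between A and B.
A: triangle coeff Δ(2,3,5) = 1/2310; Σ_t [0,0]: t=0:+1/288 = 1/288; (3j)²=5/231 [(2 3 5; -1 1 0)], sign=-1
B: triangle coeff Δ(2,3,5) = 1/2310; Σ_t [0,0]: t=0:+1/192 = 1/192; (3j)²=3/77 [(2 3 5; 0 -1 1)], sign=+1
I_A²/I_B² = (5/231)/(3/77) = 5/9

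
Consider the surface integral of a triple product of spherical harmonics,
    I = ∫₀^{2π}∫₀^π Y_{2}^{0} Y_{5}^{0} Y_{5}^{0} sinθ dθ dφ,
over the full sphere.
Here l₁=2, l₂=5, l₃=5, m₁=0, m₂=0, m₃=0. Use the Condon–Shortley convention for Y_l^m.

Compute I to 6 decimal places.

m-sum 0 ✓  L=12 even ✓  3≤5≤7 ✓
Π(2lᵢ+1) = 5×11×11 = 605
triangle coeff Δ(2,5,5) = 1/38610
Σ_t [0,2]: t=0:+1/2880 t=1:−1/576 t=2:+1/2880 = -1/960
(3j)²=10/429 [(2 5 5; 0 0 0)], sign=+1
(m-triple is (0,0,0) — same symbol as above.)
⇒ 4πI² = 500/1521
I = (+1)√(500/1521/(4π)) = 0.16173926

0.161739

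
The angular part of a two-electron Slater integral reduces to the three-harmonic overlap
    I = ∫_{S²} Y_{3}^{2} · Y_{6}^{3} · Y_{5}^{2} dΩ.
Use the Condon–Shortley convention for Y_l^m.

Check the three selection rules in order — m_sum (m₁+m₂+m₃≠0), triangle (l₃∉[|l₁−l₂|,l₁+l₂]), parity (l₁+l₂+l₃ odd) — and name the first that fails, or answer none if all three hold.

Σmᵢ = 7  ✗
l₃∈[|l₁−l₂|,l₁+l₂]=[3,9], have l₃=5
Σlᵢ = 14 ⇒ even

m_sum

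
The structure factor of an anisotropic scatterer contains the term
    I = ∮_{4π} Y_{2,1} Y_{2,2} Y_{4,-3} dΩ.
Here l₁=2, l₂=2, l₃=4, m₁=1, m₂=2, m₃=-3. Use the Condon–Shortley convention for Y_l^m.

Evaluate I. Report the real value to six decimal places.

-0.238414

m-sum 0 ✓  L=8 even ✓  0≤4≤4 ✓
Π(2lᵢ+1) = 5×5×9 = 225
triangle coeff Δ(2,2,4) = 1/630
Σ_t [0,0]: t=0:+1/16 = 1/16
(3j)²=2/35 [(2 2 4; 0 0 0)], sign=+1
Σ_t [0,0]: t=0:+1/144 = 1/144
(3j)²=1/18 [(2 2 4; 1 2 -3)], sign=-1
⇒ 4πI² = 5/7
I = (-1)√(5/7/(4π)) = -0.23841361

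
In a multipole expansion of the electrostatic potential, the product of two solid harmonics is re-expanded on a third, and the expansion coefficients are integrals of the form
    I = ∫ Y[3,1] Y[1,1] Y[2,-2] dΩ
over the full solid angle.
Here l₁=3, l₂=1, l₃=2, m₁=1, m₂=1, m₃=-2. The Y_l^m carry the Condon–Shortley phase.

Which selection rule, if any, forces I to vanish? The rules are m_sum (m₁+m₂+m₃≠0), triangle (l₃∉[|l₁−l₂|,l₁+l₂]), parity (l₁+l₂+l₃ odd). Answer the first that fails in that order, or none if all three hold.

none

Σmᵢ = 0  ✓
l₃∈[|l₁−l₂|,l₁+l₂]=[2,4], have l₃=2  ✓
Σlᵢ = 6 ⇒ even  ✓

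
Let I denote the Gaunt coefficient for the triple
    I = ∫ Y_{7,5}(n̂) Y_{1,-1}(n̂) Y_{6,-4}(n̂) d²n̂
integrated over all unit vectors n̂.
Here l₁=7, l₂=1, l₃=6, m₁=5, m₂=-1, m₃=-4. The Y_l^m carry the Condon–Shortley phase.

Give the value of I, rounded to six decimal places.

m-sum 0 ✓  L=14 even ✓  6≤6≤8 ✓
Π(2lᵢ+1) = 15×3×13 = 585
triangle coeff Δ(7,1,6) = 1/1365
Σ_t [1,1]: t=1:−1/518400 = -1/518400
(3j)²=7/195 [(7 1 6; 0 0 0)], sign=-1
Σ_t [0,0]: t=0:+1/14515200 = 1/14515200
(3j)²=22/455 [(7 1 6; 5 -1 -4)], sign=+1
⇒ 4πI² = 66/65
I = (-1)√(66/65/(4π)) = -0.28425647

-0.284256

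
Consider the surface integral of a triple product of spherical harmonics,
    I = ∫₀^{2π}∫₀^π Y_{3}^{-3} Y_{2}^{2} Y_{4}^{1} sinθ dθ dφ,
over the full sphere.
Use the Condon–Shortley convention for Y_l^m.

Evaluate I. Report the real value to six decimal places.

Σlᵢ=9 odd — θ-integrand is odd under cosθ→−cosθ; I=0

0.000000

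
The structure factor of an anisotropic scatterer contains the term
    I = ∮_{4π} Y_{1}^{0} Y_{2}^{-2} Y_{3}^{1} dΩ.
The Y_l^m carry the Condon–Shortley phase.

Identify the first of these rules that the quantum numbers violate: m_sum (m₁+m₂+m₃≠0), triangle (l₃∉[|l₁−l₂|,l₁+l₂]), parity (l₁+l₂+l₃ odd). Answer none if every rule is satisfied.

m_sum

m₁+m₂+m₃ = 0 − 2 + 1 = -1  ✗
triangle: |1−2|=1 ≤ l₃=3 ≤ 1+2=3
parity: l₁+l₂+l₃ = 6 is even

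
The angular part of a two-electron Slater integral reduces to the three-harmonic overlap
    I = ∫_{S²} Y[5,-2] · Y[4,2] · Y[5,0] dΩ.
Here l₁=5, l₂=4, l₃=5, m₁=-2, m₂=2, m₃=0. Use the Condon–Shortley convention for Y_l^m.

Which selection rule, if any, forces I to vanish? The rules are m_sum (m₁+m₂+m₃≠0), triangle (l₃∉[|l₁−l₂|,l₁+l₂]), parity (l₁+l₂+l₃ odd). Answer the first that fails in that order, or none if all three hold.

m₁+m₂+m₃ = -2 + 2 + 0 = 0  ✓
triangle: |5−4|=1 ≤ l₃=5 ≤ 5+4=9  ✓
parity: l₁+l₂+l₃ = 14 is even  ✓

none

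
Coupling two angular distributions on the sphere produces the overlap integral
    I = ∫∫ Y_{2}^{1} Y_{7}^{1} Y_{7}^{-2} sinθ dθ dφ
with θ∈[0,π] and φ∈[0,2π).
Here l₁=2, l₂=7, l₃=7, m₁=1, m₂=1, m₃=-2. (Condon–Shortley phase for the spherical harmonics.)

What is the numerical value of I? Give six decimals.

m-sum 0 ✓  L=16 even ✓  5≤7≤9 ✓
Π(2lᵢ+1) = 5×15×15 = 1125
triangle coeff Δ(2,7,7) = 1/185640
Σ_t [0,2]: t=0:+1/2419200 t=1:−1/518400 t=2:+1/2419200 = -1/907200
(3j)²=56/3315 [(2 7 7; 0 0 0)], sign=+1
Σ_t [0,1]: t=0:+1/1935360 t=1:−1/1209600 = -1/3225600
(3j)²=243/61880 [(2 7 7; 1 1 -2)], sign=+1
⇒ 4πI² = 3645/48841
I = (+1)√(3645/48841/(4π)) = 0.07706400

0.077064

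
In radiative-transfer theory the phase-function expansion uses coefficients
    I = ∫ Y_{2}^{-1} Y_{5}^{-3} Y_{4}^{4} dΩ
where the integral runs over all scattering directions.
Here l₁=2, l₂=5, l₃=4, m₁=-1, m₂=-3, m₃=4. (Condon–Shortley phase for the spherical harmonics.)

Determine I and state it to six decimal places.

Σlᵢ=11 odd — θ-integrand is odd under cosθ→−cosθ; I=0

0.000000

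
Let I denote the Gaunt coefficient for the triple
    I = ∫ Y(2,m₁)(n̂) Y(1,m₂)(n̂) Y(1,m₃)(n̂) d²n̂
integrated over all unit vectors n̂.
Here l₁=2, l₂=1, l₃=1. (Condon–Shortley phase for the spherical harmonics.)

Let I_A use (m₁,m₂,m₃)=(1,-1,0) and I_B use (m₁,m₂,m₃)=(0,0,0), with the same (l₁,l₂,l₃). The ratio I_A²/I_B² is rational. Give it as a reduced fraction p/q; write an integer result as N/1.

3/4

l's match ⇒ only the (l;m) 3-j factors differ between A and B.
A: triangle coeff Δ(2,1,1) = 1/30; Σ_t [0,0]: t=0:+1/2 = 1/2; (3j)²=1/10 [(2 1 1; 1 -1 0)], sign=-1
B: triangle coeff Δ(2,1,1) = 1/30; Σ_t [1,1]: t=1:−1/1 = -1/1; (3j)²=2/15 [(2 1 1; 0 0 0)], sign=+1
I_A²/I_B² = (1/10)/(2/15) = 3/4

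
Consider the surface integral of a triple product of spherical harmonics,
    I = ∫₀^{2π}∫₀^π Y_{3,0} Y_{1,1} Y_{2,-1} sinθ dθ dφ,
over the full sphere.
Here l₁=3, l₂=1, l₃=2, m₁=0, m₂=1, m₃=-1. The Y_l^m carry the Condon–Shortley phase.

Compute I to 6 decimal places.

Checks pass: Σm=0; 6 even; l₃=2∈[2,4].
(2·3+1)(2·1+1)(2·2+1) = 105
Δ: 2! 4! 0! / 7! → 1/105
sum: t=1:−1/4 = -1/4
3j²(3 1 2; 0 0 0) = Δ·Π!·Σ² = 3/35  (sign -1)
sum: t=2:+1/12 = 1/12
3j²(3 1 2; 0 1 -1) = Δ·Π!·Σ² = 1/35  (sign -1)
combine: 4πI² = 105·3/35·1/35 = 9/35
take √, sign +1: I = 0.14304817

0.143048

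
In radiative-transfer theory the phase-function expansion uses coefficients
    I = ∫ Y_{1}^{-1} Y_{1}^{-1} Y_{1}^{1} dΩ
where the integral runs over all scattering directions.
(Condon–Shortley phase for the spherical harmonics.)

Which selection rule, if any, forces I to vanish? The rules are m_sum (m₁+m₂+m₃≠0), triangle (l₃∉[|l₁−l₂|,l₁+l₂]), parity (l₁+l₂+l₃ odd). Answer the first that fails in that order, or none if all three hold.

m₁+m₂+m₃ = -1 − 1 + 1 = -1  ✗
triangle: |1−1|=0 ≤ l₃=1 ≤ 1+1=2
parity: l₁+l₂+l₃ = 3 is odd

m_sum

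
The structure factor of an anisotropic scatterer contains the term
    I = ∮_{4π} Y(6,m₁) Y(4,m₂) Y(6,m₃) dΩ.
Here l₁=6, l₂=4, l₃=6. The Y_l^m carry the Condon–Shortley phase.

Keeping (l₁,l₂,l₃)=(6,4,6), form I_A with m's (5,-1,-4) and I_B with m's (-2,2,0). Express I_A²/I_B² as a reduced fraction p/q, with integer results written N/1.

Same 6,4,6: normalisation and zero-m 3j drop out of the ratio.
A: Δ: 4! 8! 4! / 17! → 1/15315300; sum: t=0:+1/725760 t=1:−1/967680 = 1/2903040; 3j²(6 4 6; 5 -1 -4) = Δ·Π!·Σ² = 5/3094  (sign +1)
B: Δ: 4! 8! 4! / 17! → 1/15315300; sum: t=2:+1/138240 t=3:−1/25920 t=4:+1/55296 = -11/829440; 3j²(6 4 6; -2 2 0) = Δ·Π!·Σ² = 11/1326  (sign -1)
I_A²/I_B² = (5/3094)/(11/1326) = 15/77

15/77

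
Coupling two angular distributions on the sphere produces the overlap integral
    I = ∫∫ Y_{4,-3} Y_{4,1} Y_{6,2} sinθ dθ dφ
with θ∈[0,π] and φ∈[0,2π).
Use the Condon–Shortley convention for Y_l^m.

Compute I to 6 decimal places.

-0.165283

Rules hold: Σm=0, L=14 even, 0≤6≤8.
N = 9·9·13 = 1053
Δ = 2!·6!·6!/15! = 1/1261260
Racah Σ t=0..2: t=0:+1/4608 t=1:−1/1296 t=2:+1/4608 = -7/20736
⇒ 3j(4 4 6; 0 0 0)² = 20/1287, sgn -1
Racah Σ t=1..2: t=1:−1/34560 t=2:+1/8640 = 1/11520
⇒ 3j(4 4 6; -3 1 2)² = 3/143, sgn +1
4πI² = N·(3j₀)²·(3jₘ)² = 540/1573
I = -1·√(0.343293/4π) = -0.16528277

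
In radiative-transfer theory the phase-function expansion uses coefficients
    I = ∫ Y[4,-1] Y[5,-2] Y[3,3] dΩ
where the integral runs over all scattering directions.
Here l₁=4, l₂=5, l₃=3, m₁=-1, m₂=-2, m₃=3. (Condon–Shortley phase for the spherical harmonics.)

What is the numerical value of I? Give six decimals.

m-sum 0 ✓  L=12 even ✓  1≤3≤9 ✓
Π(2lᵢ+1) = 9×11×7 = 693
triangle coeff Δ(4,5,3) = 1/180180
Σ_t [2,4]: t=2:+1/576 t=3:−1/144 t=4:+1/576 = -1/288
(3j)²=20/1001 [(4 5 3; 0 0 0)], sign=+1
Σ_t [3,3]: t=3:−1/1728 = -1/1728
(3j)²=25/858 [(4 5 3; -1 -2 3)], sign=-1
⇒ 4πI² = 750/1859
I = (-1)√(750/1859/(4π)) = -0.17917854

-0.179179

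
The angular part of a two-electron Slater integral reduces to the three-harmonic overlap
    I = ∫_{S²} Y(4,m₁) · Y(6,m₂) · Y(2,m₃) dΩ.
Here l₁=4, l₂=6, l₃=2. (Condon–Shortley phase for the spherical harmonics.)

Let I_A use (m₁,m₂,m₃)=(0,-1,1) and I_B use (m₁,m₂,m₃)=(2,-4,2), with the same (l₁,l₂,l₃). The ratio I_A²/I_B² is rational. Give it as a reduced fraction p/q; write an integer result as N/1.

Same 4,6,2: normalisation and zero-m 3j drop out of the ratio.
A: Δ: 8! 0! 4! / 13! → 1/6435; sum: t=4:+1/3456 = 1/3456; 3j²(4 6 2; 0 -1 1) = Δ·Π!·Σ² = 35/1287  (sign -1)
B: Δ: 8! 0! 4! / 13! → 1/6435; sum: t=2:+1/34560 = 1/34560; 3j²(4 6 2; 2 -4 2) = Δ·Π!·Σ² = 14/429  (sign +1)
I_A²/I_B² = (35/1287)/(14/429) = 5/6

5/6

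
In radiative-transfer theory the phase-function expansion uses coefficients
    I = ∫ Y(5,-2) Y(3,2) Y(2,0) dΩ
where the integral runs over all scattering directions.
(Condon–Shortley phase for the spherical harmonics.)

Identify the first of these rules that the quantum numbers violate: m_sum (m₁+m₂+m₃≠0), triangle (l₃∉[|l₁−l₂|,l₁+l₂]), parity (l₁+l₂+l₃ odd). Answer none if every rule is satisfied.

none

m₁+m₂+m₃ = -2 + 2 + 0 = 0  ✓
triangle: |5−3|=2 ≤ l₃=2 ≤ 5+3=8  ✓
parity: l₁+l₂+l₃ = 10 is even  ✓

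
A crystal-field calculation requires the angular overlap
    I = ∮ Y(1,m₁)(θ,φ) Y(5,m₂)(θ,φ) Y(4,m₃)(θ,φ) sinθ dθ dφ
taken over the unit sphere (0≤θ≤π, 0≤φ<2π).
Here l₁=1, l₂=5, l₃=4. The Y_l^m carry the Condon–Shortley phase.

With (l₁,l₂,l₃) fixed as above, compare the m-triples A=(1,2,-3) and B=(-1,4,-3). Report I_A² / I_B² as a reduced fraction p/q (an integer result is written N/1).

Shared (l₁,l₂,l₃)=(1,5,4): N and (l;000)² cancel in I_A²/I_B².
A: Δ = 2!·0!·8!/11! = 1/495; Racah Σ t=0..0: t=0:+1/10080 = 1/10080; ⇒ 3j(1 5 4; 1 2 -3)² = 1/165, sgn -1
B: Δ = 2!·0!·8!/11! = 1/495; Racah Σ t=2..2: t=2:+1/10080 = 1/10080; ⇒ 3j(1 5 4; -1 4 -3)² = 4/55, sgn -1
I_A²/I_B² = (1/165)/(4/55) = 1/12

1/12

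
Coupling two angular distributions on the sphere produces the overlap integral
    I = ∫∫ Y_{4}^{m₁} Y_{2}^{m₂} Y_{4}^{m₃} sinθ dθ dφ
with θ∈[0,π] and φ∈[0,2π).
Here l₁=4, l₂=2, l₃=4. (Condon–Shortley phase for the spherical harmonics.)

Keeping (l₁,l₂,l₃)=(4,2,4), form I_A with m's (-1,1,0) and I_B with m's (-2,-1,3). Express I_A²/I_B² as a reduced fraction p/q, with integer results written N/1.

l's match ⇒ only the (l;m) 3-j factors differ between A and B.
A: triangle coeff Δ(4,2,4) = 1/13860; Σ_t [1,2]: t=1:−1/96 t=2:+1/72 = 1/288; (3j)²=1/462 [(4 2 4; -1 1 0)], sign=+1
B: triangle coeff Δ(4,2,4) = 1/13860; Σ_t [0,1]: t=0:+1/1440 t=1:−1/240 = -1/288; (3j)²=5/132 [(4 2 4; -2 -1 3)], sign=+1
I_A²/I_B² = (1/462)/(5/132) = 2/35

2/35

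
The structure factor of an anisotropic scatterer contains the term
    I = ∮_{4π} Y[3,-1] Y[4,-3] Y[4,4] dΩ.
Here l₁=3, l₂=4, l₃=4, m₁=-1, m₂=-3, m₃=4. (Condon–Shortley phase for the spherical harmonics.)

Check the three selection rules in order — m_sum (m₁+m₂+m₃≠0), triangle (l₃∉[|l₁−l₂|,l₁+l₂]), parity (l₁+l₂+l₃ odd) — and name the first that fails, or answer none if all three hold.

m₁+m₂+m₃ = -1 − 3 + 4 = 0  ✓
triangle: |3−4|=1 ≤ l₃=4 ≤ 3+4=7  ✓
parity: l₁+l₂+l₃ = 11 is odd  ✗

parity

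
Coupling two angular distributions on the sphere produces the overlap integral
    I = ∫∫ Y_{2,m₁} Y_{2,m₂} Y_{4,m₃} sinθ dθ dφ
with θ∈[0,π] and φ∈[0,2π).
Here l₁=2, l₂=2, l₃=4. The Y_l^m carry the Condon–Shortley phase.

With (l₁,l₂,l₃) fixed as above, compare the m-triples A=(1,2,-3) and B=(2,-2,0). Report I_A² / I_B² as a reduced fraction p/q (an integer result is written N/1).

Shared (l₁,l₂,l₃)=(2,2,4): N and (l;000)² cancel in I_A²/I_B².
A: Δ = 0!·4!·4!/9! = 1/630; Racah Σ t=0..0: t=0:+1/144 = 1/144; ⇒ 3j(2 2 4; 1 2 -3)² = 1/18, sgn -1
B: Δ = 0!·4!·4!/9! = 1/630; Racah Σ t=0..0: t=0:+1/576 = 1/576; ⇒ 3j(2 2 4; 2 -2 0)² = 1/630, sgn +1
I_A²/I_B² = (1/18)/(1/630) = 35/1

35/1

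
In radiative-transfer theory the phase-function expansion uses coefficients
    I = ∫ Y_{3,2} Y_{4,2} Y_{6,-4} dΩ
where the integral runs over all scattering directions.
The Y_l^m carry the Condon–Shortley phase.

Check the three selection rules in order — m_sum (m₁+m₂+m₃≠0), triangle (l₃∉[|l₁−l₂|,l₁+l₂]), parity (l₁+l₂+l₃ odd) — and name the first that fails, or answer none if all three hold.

m₁+m₂+m₃ = 2 + 2 − 4 = 0  ✓
triangle: |3−4|=1 ≤ l₃=6 ≤ 3+4=7  ✓
parity: l₁+l₂+l₃ = 13 is odd  ✗

parity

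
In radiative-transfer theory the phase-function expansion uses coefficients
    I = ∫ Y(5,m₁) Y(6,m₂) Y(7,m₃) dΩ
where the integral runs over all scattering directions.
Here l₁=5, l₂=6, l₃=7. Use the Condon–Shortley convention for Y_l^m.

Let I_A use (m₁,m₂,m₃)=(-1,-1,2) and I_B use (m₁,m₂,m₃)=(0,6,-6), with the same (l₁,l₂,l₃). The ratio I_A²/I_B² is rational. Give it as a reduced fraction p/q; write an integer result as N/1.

Shared (l₁,l₂,l₃)=(5,6,7): N and (l;000)² cancel in I_A²/I_B².
A: Δ = 4!·6!·8!/19! = 1/174594420; Racah Σ t=0..4: t=0:+1/12441600 t=1:−1/414720 t=2:+1/138240 t=3:−1/311040 t=4:+1/5806080 = 1/537600; ⇒ 3j(5 6 7; -1 -1 2)² = 2916/323323, sgn -1
B: Δ = 4!·6!·8!/19! = 1/174594420; Racah Σ t=4..4: t=4:+1/116121600 = 1/116121600; ⇒ 3j(5 6 7; 0 6 -6)² = 165/9044, sgn -1
I_A²/I_B² = (2916/323323)/(165/9044) = 3888/7865

3888/7865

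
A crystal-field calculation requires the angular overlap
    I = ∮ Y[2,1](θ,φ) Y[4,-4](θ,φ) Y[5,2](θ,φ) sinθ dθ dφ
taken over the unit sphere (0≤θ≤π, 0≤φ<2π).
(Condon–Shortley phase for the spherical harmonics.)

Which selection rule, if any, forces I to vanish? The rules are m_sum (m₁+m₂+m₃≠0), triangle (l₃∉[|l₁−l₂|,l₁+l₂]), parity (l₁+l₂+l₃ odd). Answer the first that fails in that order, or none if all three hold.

m_sum

Σmᵢ = -1  ✗
l₃∈[|l₁−l₂|,l₁+l₂]=[2,6], have l₃=5
Σlᵢ = 11 ⇒ odd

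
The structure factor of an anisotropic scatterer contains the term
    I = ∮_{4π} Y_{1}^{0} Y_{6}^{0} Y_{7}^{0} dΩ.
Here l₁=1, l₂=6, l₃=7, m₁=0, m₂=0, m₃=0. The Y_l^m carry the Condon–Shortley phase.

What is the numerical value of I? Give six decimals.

0.244927

Rules hold: Σm=0, L=14 even, 5≤7≤7.
N = 3·13·15 = 585
Δ = 0!·2!·12!/15! = 1/1365
Racah Σ t=0..0: t=0:+1/518400 = 1/518400
⇒ 3j(1 6 7; 0 0 0)² = 7/195, sgn -1
(m-triple is (0,0,0) — same symbol as above.)
4πI² = N·(3j₀)²·(3jₘ)² = 49/65
I = +1·√(0.753846/4π) = 0.24492687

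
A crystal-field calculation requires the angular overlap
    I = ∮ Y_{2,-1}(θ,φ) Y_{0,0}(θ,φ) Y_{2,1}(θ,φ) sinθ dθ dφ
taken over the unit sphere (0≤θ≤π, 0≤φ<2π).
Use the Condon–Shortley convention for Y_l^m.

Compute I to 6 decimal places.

m-sum 0 ✓  L=4 even ✓  2≤2≤2 ✓
Π(2lᵢ+1) = 5×1×5 = 25
triangle coeff Δ(2,0,2) = 1/5
Σ_t [0,0]: t=0:+1/4 = 1/4
(3j)²=1/5 [(2 0 2; 0 0 0)], sign=+1
Σ_t [0,0]: t=0:+1/6 = 1/6
(3j)²=1/5 [(2 0 2; -1 0 1)], sign=-1
⇒ 4πI² = 1/1
I = (-1)√(1/1/(4π)) = -0.28209479

-0.282095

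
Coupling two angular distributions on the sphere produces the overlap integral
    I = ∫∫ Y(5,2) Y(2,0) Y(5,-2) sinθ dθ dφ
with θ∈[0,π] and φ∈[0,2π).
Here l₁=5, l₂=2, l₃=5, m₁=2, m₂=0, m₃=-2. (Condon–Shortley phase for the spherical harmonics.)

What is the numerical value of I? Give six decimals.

0.097044

Checks pass: Σm=0; 12 even; l₃=5∈[3,7].
(2·5+1)(2·2+1)(2·5+1) = 605
Δ: 2! 8! 2! / 13! → 1/38610
sum: t=0:+1/2880 t=1:−1/576 t=2:+1/2880 = -1/960
3j²(5 2 5; 0 0 0) = Δ·Π!·Σ² = 10/429  (sign +1)
sum: t=0:+1/2880 t=1:−1/1440 t=2:+1/20160 = -1/3360
3j²(5 2 5; 2 0 -2) = Δ·Π!·Σ² = 6/715  (sign +1)
combine: 4πI² = 605·10/429·6/715 = 20/169
take √, sign +1: I = 0.09704356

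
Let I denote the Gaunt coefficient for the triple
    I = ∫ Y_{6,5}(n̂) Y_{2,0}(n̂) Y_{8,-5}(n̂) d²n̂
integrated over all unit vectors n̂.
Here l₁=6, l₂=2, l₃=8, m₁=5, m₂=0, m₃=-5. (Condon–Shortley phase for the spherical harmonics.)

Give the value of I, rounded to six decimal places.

m-sum 0 ✓  L=16 even ✓  4≤8≤8 ✓
Π(2lᵢ+1) = 13×5×17 = 1105
triangle coeff Δ(6,2,8) = 1/30940
Σ_t [0,0]: t=0:+1/2073600 = 1/2073600
(3j)²=28/1105 [(6 2 8; 0 0 0)], sign=+1
Σ_t [0,0]: t=0:+1/159667200 = 1/159667200
(3j)²=9/1190 [(6 2 8; 5 0 -5)], sign=-1
⇒ 4πI² = 18/85
I = (-1)√(18/85/(4π)) = -0.12981410

-0.129814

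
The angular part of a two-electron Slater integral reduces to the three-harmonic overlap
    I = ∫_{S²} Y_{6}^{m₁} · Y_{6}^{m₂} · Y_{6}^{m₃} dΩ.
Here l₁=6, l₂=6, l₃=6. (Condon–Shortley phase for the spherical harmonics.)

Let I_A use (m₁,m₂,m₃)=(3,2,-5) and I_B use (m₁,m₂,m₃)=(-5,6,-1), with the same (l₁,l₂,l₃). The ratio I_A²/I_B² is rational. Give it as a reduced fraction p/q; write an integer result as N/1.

Same 6,6,6: normalisation and zero-m 3j drop out of the ratio.
A: Δ: 6! 6! 6! / 19! → 1/325909584; sum: t=2:+1/4147200 t=3:−1/3110400 = -1/12441600; 3j²(6 6 6; 3 2 -5) = Δ·Π!·Σ² = 7/4199  (sign +1)
B: Δ: 6! 6! 6! / 19! → 1/325909584; sum: t=6:+1/62208000 = 1/62208000; 3j²(6 6 6; -5 6 -1) = Δ·Π!·Σ² = 77/8398  (sign -1)
I_A²/I_B² = (7/4199)/(77/8398) = 2/11

2/11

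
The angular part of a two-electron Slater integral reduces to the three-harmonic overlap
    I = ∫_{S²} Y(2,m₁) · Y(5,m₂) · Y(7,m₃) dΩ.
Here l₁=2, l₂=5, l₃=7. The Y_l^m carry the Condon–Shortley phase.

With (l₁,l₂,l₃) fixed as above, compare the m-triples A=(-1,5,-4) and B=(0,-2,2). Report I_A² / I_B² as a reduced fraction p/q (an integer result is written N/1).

11/360

Shared (l₁,l₂,l₃)=(2,5,7): N and (l;000)² cancel in I_A²/I_B².
A: Δ = 0!·4!·10!/15! = 1/15015; Racah Σ t=0..0: t=0:+1/21772800 = 1/21772800; ⇒ 3j(2 5 7; -1 5 -4)² = 1/1365, sgn -1
B: Δ = 0!·4!·10!/15! = 1/15015; Racah Σ t=0..0: t=0:+1/120960 = 1/120960; ⇒ 3j(2 5 7; 0 -2 2)² = 24/1001, sgn -1
I_A²/I_B² = (1/1365)/(24/1001) = 11/360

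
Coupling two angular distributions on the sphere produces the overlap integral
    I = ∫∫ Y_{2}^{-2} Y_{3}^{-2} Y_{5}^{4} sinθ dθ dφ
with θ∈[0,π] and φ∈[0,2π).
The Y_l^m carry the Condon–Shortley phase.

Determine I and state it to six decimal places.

0.268967

Rules hold: Σm=0, L=10 even, 1≤5≤5.
N = 5·7·11 = 385
Δ = 0!·4!·6!/11! = 1/2310
Racah Σ t=0..0: t=0:+1/144 = 1/144
⇒ 3j(2 3 5; 0 0 0)² = 10/231, sgn -1
Racah Σ t=0..0: t=0:+1/2880 = 1/2880
⇒ 3j(2 3 5; -2 -2 4)² = 3/55, sgn -1
4πI² = N·(3j₀)²·(3jₘ)² = 10/11
I = +1·√(0.909091/4π) = 0.26896683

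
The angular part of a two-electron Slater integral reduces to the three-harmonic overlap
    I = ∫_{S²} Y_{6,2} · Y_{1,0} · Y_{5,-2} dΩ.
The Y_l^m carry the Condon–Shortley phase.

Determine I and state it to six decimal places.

Checks pass: Σm=0; 12 even; l₃=5∈[5,7].
(2·6+1)(2·1+1)(2·5+1) = 429
Δ: 2! 10! 0! / 13! → 1/858
sum: t=1:−1/14400 = -1/14400
3j²(6 1 5; 0 0 0) = Δ·Π!·Σ² = 6/143  (sign +1)
sum: t=1:−1/30240 = -1/30240
3j²(6 1 5; 2 0 -2) = Δ·Π!·Σ² = 16/429  (sign +1)
combine: 4πI² = 429·6/143·16/429 = 96/143
take √, sign +1: I = 0.23113338

0.231133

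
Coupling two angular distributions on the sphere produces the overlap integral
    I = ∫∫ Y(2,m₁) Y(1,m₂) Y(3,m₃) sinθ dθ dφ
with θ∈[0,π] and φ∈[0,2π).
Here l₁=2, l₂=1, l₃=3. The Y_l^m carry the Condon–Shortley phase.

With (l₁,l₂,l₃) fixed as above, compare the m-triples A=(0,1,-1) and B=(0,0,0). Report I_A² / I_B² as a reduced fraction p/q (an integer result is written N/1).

Same 2,1,3: normalisation and zero-m 3j drop out of the ratio.
A: Δ: 0! 4! 2! / 7! → 1/105; sum: t=0:+1/8 = 1/8; 3j²(2 1 3; 0 1 -1) = Δ·Π!·Σ² = 2/35  (sign +1)
B: Δ: 0! 4! 2! / 7! → 1/105; sum: t=0:+1/4 = 1/4; 3j²(2 1 3; 0 0 0) = Δ·Π!·Σ² = 3/35  (sign -1)
I_A²/I_B² = (2/35)/(3/35) = 2/3

2/3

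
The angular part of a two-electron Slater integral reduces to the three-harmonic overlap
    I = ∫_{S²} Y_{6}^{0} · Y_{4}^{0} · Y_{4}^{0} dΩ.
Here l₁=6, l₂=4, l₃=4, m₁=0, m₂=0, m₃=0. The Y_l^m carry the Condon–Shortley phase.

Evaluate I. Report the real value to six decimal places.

0.142253

Checks pass: Σm=0; 14 even; l₃=4∈[2,10].
(2·6+1)(2·4+1)(2·4+1) = 1053
Δ: 6! 6! 2! / 15! → 1/1261260
sum: t=2:+1/4608 t=3:−1/1296 t=4:+1/4608 = -7/20736
3j²(6 4 4; 0 0 0) = Δ·Π!·Σ² = 20/1287  (sign -1)
(m-triple is (0,0,0) — same symbol as above.)
combine: 4πI² = 1053·20/1287·20/1287 = 400/1573
take √, sign +1: I = 0.14225276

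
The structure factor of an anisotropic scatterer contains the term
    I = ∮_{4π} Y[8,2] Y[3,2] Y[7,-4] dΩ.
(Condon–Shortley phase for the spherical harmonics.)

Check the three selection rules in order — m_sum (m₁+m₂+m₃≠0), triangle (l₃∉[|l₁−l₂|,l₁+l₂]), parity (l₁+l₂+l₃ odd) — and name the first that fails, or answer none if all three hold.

none

m₁+m₂+m₃ = 2 + 2 − 4 = 0  ✓
triangle: |8−3|=5 ≤ l₃=7 ≤ 8+3=11  ✓
parity: l₁+l₂+l₃ = 18 is even  ✓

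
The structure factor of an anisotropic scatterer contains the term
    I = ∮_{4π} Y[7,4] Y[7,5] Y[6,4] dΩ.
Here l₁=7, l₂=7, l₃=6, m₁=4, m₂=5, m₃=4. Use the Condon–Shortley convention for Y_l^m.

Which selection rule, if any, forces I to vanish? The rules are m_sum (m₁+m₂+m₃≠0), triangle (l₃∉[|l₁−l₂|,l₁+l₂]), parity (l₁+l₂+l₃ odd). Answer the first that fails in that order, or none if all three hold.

m_sum

azimuthal sum: 4 + 5 + 4 = 13  ✗
0 ≤ 6 ≤ 14 (triangle on l)
L = 7 + 7 + 6 = 20 (even)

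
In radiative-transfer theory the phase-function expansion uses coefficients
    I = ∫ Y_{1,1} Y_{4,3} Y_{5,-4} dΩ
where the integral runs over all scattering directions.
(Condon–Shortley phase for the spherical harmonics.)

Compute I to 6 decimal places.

0.294638

Rules hold: Σm=0, L=10 even, 3≤5≤5.
N = 3·9·11 = 297
Δ = 0!·2!·8!/11! = 1/495
Racah Σ t=0..0: t=0:+1/576 = 1/576
⇒ 3j(1 4 5; 0 0 0)² = 5/99, sgn -1
Racah Σ t=0..0: t=0:+1/10080 = 1/10080
⇒ 3j(1 4 5; 1 3 -4)² = 4/55, sgn -1
4πI² = N·(3j₀)²·(3jₘ)² = 12/11
I = +1·√(1.09091/4π) = 0.29463840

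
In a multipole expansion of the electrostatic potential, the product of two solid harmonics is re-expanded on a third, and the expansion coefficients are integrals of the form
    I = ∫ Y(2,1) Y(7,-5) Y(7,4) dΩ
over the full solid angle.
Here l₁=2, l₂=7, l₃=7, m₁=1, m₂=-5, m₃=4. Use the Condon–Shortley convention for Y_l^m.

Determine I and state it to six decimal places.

Checks pass: Σm=0; 16 even; l₃=7∈[5,9].
(2·2+1)(2·7+1)(2·7+1) = 1125
Δ: 2! 2! 12! / 17! → 1/185640
sum: t=0:+1/2419200 t=1:−1/518400 t=2:+1/2419200 = -1/907200
3j²(2 7 7; 0 0 0) = Δ·Π!·Σ² = 56/3315  (sign +1)
sum: t=0:+1/14515200 t=1:−1/79833600 = 1/17740800
3j²(2 7 7; 1 -5 4) = Δ·Π!·Σ² = 729/30940  (sign -1)
combine: 4πI² = 1125·56/3315·729/30940 = 21870/48841
take √, sign -1: I = -0.18876748

-0.188767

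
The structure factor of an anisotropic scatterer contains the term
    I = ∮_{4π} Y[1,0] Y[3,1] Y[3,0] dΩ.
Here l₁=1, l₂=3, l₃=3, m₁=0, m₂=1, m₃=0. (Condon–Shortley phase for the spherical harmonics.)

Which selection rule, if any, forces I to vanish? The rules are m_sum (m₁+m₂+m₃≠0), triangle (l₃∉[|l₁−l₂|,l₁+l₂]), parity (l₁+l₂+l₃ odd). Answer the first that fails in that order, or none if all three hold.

m₁+m₂+m₃ = 0 + 1 + 0 = 1  ✗
triangle: |1−3|=2 ≤ l₃=3 ≤ 1+3=4
parity: l₁+l₂+l₃ = 7 is odd

m_sum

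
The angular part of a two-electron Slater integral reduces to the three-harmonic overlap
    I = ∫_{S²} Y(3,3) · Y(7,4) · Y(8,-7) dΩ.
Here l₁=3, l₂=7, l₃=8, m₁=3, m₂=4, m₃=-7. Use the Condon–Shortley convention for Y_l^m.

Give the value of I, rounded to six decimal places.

0.140692

Checks pass: Σm=0; 18 even; l₃=8∈[4,10].
(2·3+1)(2·7+1)(2·8+1) = 1785
Δ: 2! 4! 12! / 19! → 1/5290740
sum: t=0:+1/7257600 t=1:−1/2073600 t=2:+1/7257600 = -1/4838400
3j²(3 7 8; 0 0 0) = Δ·Π!·Σ² = 252/20995  (sign -1)
sum: t=0:+1/1916006400 = 1/1916006400
3j²(3 7 8; 3 4 -7) = Δ·Π!·Σ² = 15/1292  (sign -1)
combine: 4πI² = 1785·252/20995·15/1292 = 19845/79781
take √, sign +1: I = 0.14069248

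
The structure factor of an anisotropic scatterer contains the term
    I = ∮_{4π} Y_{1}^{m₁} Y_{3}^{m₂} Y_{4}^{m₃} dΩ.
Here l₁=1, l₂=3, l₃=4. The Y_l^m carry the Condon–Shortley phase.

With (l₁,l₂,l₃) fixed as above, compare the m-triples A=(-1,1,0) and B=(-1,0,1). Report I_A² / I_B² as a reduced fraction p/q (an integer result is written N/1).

Same 1,3,4: normalisation and zero-m 3j drop out of the ratio.
A: Δ: 0! 2! 6! / 9! → 1/252; sum: t=0:+1/96 = 1/96; 3j²(1 3 4; -1 1 0) = Δ·Π!·Σ² = 1/42  (sign +1)
B: Δ: 0! 2! 6! / 9! → 1/252; sum: t=0:+1/72 = 1/72; 3j²(1 3 4; -1 0 1) = Δ·Π!·Σ² = 5/126  (sign -1)
I_A²/I_B² = (1/42)/(5/126) = 3/5

3/5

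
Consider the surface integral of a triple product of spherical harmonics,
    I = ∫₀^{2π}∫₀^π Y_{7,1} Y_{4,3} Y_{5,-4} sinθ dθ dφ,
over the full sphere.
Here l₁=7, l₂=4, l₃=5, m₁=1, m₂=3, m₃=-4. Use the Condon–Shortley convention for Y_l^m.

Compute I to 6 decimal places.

0.090705

Rules hold: Σm=0, L=16 even, 3≤5≤11.
N = 15·9·11 = 1485
Δ = 6!·8!·2!/17! = 1/6126120
Racah Σ t=2..4: t=2:+1/69120 t=3:−1/20736 t=4:+1/69120 = -1/51840
⇒ 3j(7 4 5; 0 0 0)² = 280/21879, sgn +1
Racah Σ t=5..6: t=5:−1/1209600 t=6:+1/29030400 = -23/29030400
⇒ 3j(7 4 5; 1 3 -4)² = 529/97240, sgn +1
4πI² = N·(3j₀)²·(3jₘ)² = 55545/537251
I = +1·√(0.103387/4π) = 0.09070452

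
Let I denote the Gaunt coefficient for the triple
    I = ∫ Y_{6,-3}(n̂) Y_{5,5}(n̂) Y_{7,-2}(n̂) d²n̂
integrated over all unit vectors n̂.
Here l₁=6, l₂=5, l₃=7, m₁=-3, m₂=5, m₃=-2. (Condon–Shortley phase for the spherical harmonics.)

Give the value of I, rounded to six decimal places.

Checks pass: Σm=0; 18 even; l₃=7∈[1,11].
(2·6+1)(2·5+1)(2·7+1) = 2145
Δ: 4! 8! 6! / 19! → 1/174594420
sum: t=0:+1/4147200 t=1:−1/207360 t=2:+1/82944 t=3:−1/207360 t=4:+1/4147200 = 1/345600
3j²(6 5 7; 0 0 0) = Δ·Π!·Σ² = 420/46189  (sign -1)
sum: t=4:+1/12441600 = 1/12441600
3j²(6 5 7; -3 5 -2) = Δ·Π!·Σ² = 588/46189  (sign -1)
combine: 4πI² = 2145·420/46189·588/46189 = 3704400/14919047
take √, sign +1: I = 0.14056703

0.140567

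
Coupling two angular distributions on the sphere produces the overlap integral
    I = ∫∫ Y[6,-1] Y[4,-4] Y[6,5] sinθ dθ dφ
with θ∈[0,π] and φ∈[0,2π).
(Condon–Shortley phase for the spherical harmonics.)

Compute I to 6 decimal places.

-0.102536

Rules hold: Σm=0, L=16 even, 2≤6≤10.
N = 13·9·13 = 1521
Δ = 4!·8!·4!/17! = 1/15315300
Racah Σ t=0..4: t=0:+1/829440 t=1:−1/25920 t=2:+1/9216 t=3:−1/25920 t=4:+1/829440 = 7/207360
⇒ 3j(6 4 6; 0 0 0)² = 28/2431, sgn +1
Racah Σ t=0..0: t=0:+1/2903040 = 1/2903040
⇒ 3j(6 4 6; -1 -4 5)² = 5/663, sgn -1
4πI² = N·(3j₀)²·(3jₘ)² = 420/3179
I = -1·√(0.132117/4π) = -0.10253555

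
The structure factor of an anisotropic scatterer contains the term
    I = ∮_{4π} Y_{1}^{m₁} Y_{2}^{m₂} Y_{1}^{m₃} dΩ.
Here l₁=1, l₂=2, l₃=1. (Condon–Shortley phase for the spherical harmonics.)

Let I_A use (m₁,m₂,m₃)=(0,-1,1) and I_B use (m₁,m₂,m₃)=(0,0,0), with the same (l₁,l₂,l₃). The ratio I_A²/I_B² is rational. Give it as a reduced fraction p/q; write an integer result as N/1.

3/4

l's match ⇒ only the (l;m) 3-j factors differ between A and B.
A: triangle coeff Δ(1,2,1) = 1/30; Σ_t [1,1]: t=1:−1/2 = -1/2; (3j)²=1/10 [(1 2 1; 0 -1 1)], sign=-1
B: triangle coeff Δ(1,2,1) = 1/30; Σ_t [1,1]: t=1:−1/1 = -1/1; (3j)²=2/15 [(1 2 1; 0 0 0)], sign=+1
I_A²/I_B² = (1/10)/(2/15) = 3/4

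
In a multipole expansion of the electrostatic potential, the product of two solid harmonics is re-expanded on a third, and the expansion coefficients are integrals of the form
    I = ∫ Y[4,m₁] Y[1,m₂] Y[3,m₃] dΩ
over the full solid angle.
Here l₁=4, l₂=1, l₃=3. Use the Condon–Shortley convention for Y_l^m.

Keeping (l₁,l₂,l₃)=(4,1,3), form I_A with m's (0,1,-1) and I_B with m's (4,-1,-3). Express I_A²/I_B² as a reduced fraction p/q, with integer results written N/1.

Same 4,1,3: normalisation and zero-m 3j drop out of the ratio.
A: Δ: 2! 6! 0! / 9! → 1/252; sum: t=2:+1/96 = 1/96; 3j²(4 1 3; 0 1 -1) = Δ·Π!·Σ² = 1/42  (sign +1)
B: Δ: 2! 6! 0! / 9! → 1/252; sum: t=0:+1/1440 = 1/1440; 3j²(4 1 3; 4 -1 -3) = Δ·Π!·Σ² = 1/9  (sign +1)
I_A²/I_B² = (1/42)/(1/9) = 3/14

3/14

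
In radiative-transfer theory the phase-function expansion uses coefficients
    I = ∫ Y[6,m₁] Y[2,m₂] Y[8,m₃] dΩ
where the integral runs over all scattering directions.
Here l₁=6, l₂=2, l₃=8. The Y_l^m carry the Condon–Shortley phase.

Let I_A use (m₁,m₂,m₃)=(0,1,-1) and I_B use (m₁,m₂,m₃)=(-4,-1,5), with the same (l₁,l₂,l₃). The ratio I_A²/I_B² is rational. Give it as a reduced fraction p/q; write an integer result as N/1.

Same 6,2,8: normalisation and zero-m 3j drop out of the ratio.
A: Δ: 0! 12! 4! / 17! → 1/30940; sum: t=0:+1/3110400 = 1/3110400; 3j²(6 2 8; 0 1 -1) = Δ·Π!·Σ² = 21/1105  (sign -1)
B: Δ: 0! 12! 4! / 17! → 1/30940; sum: t=0:+1/43545600 = 1/43545600; 3j²(6 2 8; -4 -1 5) = Δ·Π!·Σ² = 33/1190  (sign -1)
I_A²/I_B² = (21/1105)/(33/1190) = 98/143

98/143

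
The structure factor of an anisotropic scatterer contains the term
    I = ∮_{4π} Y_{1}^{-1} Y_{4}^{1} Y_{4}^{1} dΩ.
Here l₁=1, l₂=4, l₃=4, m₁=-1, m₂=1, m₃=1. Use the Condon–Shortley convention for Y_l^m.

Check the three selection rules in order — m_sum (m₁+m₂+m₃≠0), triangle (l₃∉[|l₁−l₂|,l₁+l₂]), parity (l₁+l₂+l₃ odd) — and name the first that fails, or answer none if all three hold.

Σmᵢ = 1  ✗
l₃∈[|l₁−l₂|,l₁+l₂]=[3,5], have l₃=4
Σlᵢ = 9 ⇒ odd

m_sum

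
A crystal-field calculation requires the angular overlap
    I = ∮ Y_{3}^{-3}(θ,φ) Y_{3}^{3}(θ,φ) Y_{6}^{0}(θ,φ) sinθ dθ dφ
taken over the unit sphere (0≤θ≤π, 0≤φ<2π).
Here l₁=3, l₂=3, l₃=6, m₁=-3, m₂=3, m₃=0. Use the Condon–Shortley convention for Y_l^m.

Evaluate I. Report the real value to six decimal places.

0.011854

Rules hold: Σm=0, L=12 even, 0≤6≤6.
N = 7·7·13 = 637
Δ = 0!·6!·6!/13! = 1/12012
Racah Σ t=0..0: t=0:+1/1296 = 1/1296
⇒ 3j(3 3 6; 0 0 0)² = 100/3003, sgn +1
Racah Σ t=0..0: t=0:+1/518400 = 1/518400
⇒ 3j(3 3 6; -3 3 0)² = 1/12012, sgn +1
4πI² = N·(3j₀)²·(3jₘ)² = 25/14157
I = +1·√(0.00176591/4π) = 0.01185440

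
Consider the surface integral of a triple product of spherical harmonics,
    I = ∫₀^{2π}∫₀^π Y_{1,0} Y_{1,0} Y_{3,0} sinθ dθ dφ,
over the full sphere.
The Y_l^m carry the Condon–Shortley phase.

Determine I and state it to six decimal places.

|1−1|≤3≤1+1 violated ⇒ I = 0

0.000000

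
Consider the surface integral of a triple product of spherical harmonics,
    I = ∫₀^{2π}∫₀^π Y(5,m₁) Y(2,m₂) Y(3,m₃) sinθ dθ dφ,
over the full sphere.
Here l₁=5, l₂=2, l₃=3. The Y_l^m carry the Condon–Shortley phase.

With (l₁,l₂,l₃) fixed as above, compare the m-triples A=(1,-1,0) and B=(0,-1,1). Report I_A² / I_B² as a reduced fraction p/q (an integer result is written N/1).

8/5

l's match ⇒ only the (l;m) 3-j factors differ between A and B.
A: triangle coeff Δ(5,2,3) = 1/2310; Σ_t [1,1]: t=1:−1/216 = -1/216; (3j)²=8/231 [(5 2 3; 1 -1 0)], sign=+1
B: triangle coeff Δ(5,2,3) = 1/2310; Σ_t [1,1]: t=1:−1/288 = -1/288; (3j)²=5/231 [(5 2 3; 0 -1 1)], sign=-1
I_A²/I_B² = (8/231)/(5/231) = 8/5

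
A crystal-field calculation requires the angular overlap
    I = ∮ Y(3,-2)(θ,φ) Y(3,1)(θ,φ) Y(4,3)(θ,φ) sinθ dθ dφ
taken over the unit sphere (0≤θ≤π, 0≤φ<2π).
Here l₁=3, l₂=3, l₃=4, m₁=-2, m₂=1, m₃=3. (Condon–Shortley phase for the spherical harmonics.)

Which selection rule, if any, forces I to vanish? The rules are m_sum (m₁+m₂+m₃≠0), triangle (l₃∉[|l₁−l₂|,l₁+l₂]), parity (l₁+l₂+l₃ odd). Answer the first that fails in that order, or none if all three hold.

m₁+m₂+m₃ = -2 + 1 + 3 = 2  ✗
triangle: |3−3|=0 ≤ l₃=4 ≤ 3+3=6
parity: l₁+l₂+l₃ = 10 is even

m_sum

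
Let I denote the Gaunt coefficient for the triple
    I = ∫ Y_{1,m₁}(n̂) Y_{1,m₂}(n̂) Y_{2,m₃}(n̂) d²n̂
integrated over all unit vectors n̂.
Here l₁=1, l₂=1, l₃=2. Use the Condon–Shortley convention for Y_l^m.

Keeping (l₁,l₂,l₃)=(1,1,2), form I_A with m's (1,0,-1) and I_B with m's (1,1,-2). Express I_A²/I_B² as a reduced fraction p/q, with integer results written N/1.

1/2

Shared (l₁,l₂,l₃)=(1,1,2): N and (l;000)² cancel in I_A²/I_B².
A: Δ = 0!·2!·2!/5! = 1/30; Racah Σ t=0..0: t=0:+1/2 = 1/2; ⇒ 3j(1 1 2; 1 0 -1)² = 1/10, sgn -1
B: Δ = 0!·2!·2!/5! = 1/30; Racah Σ t=0..0: t=0:+1/4 = 1/4; ⇒ 3j(1 1 2; 1 1 -2)² = 1/5, sgn +1
I_A²/I_B² = (1/10)/(1/5) = 1/2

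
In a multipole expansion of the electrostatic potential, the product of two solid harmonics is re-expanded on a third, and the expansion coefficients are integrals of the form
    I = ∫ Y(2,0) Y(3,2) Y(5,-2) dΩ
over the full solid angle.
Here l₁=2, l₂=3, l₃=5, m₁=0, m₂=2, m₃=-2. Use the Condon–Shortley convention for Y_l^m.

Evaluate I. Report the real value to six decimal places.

0.190188

m-sum 0 ✓  L=10 even ✓  1≤5≤5 ✓
Π(2lᵢ+1) = 5×7×11 = 385
triangle coeff Δ(2,3,5) = 1/2310
Σ_t [0,0]: t=0:+1/144 = 1/144
(3j)²=10/231 [(2 3 5; 0 0 0)], sign=-1
Σ_t [0,0]: t=0:+1/480 = 1/480
(3j)²=3/110 [(2 3 5; 0 2 -2)], sign=-1
⇒ 4πI² = 5/11
I = (+1)√(5/11/(4π)) = 0.19018827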